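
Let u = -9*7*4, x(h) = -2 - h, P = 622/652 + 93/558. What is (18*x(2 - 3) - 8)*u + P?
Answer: 3204476/489 ≈ 6553.1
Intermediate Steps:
P = 548/489 (P = 622*(1/652) + 93*(1/558) = 311/326 + ⅙ = 548/489 ≈ 1.1207)
u = -252 (u = -63*4 = -252)
(18*x(2 - 3) - 8)*u + P = (18*(-2 - (2 - 3)) - 8)*(-252) + 548/489 = (18*(-2 - 1*(-1)) - 8)*(-252) + 548/489 = (18*(-2 + 1) - 8)*(-252) + 548/489 = (18*(-1) - 8)*(-252) + 548/489 = (-18 - 8)*(-252) + 548/489 = -26*(-252) + 548/489 = 6552 + 548/489 = 3204476/489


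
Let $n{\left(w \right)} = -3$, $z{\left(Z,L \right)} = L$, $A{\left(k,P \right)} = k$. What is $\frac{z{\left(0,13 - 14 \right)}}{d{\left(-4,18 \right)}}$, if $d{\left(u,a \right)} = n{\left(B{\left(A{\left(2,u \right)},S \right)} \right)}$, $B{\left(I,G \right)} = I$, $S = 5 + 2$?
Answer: $\frac{1}{3} \approx 0.33333$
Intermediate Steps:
$S = 7$
$d{\left(u,a \right)} = -3$
$\frac{z{\left(0,13 - 14 \right)}}{d{\left(-4,18 \right)}} = \frac{13 - 14}{-3} = \left(13 - 14\right) \left(- \frac{1}{3}\right) = \left(-1\right) \left(- \frac{1}{3}\right) = \frac{1}{3}$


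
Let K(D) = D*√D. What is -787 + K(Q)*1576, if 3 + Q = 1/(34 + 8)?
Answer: -787 - 246250*I*√210/441 ≈ -787.0 - 8091.8*I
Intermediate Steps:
Q = -125/42 (Q = -3 + 1/(34 + 8) = -3 + 1/42 = -125/42 ≈ -2.9762)
K(D) = D^(3/2)
-787 + K(Q)*1576 = -787 + (-125/42)^(3/2)*1576 = -787 - 625*I*√210/1764*1576 = -787 - 246250*I*√210/441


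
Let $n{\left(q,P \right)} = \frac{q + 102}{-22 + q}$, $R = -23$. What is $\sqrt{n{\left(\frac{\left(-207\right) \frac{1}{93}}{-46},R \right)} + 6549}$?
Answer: $\frac{\sqrt{12122239182}}{1361} \approx 80.897$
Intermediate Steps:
$n{\left(q,P \right)} = \frac{102 + q}{-22 + q}$
$\sqrt{n{\left(\frac{\left(-207\right) \frac{1}{93}}{-46},R \right)} + 6549} = \sqrt{\frac{102 + \frac{\left(-207\right) \frac{1}{93}}{-46}}{-22 + \frac{\left(-207\right) \frac{1}{93}}{-46}} + 6549} = \sqrt{\frac{102 + \left(-207\right) \frac{1}{93} \left(- \frac{1}{46}\right)}{-22 + \left(-207\right) \frac{1}{93} \left(- \frac{1}{46}\right)} + 6549} = \sqrt{\frac{102 - - \frac{3}{62}}{-22 - - \frac{3}{62}} + 6549} = \sqrt{\frac{102 + \frac{3}{62}}{-22 + \frac{3}{62}} + 6549} = \sqrt{\frac{1}{- \frac{1361}{62}} \cdot \frac{6327}{62} + 6549} = \sqrt{\left(- \frac{62}{1361}\right) \frac{6327}{62} + 6549} = \sqrt{- \frac{6327}{1361} + 6549} = \sqrt{\frac{8906862}{1361}} = \frac{\sqrt{12122239182}}{1361}$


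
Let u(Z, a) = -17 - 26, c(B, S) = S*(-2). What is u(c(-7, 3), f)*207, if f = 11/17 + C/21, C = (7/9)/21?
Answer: -8901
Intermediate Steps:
c(B, S) = -2*S
C = 1/27 (C = (7*(⅑))*(1/21) = (7/9)*(1/21) = 1/27 ≈ 0.037037)
f = 6254/9639 (f = 11/17 + (1/27)/21 = 11*(1/17) + (1/27)*(1/21) = 11/17 + 1/567 = 6254/9639 ≈ 0.64882)
u(Z, a) = -43
u(c(-7, 3), f)*207 = -43*207 = -8901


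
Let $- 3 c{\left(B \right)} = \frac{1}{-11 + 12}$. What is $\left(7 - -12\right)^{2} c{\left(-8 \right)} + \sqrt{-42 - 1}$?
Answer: $- \frac{361}{3} + i \sqrt{43} \approx -120.33 + 6.5574 i$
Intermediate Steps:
$c{\left(B \right)} = - \frac{1}{3}$ ($c{\left(B \right)} = - \frac{1}{3 \left(-11 + 12\right)} = - \frac{1}{3 \cdot 1} = \left(- \frac{1}{3}\right) 1 = - \frac{1}{3}$)
$\left(7 - -12\right)^{2} c{\left(-8 \right)} + \sqrt{-42 - 1} = \left(7 - -12\right)^{2} \left(- \frac{1}{3}\right) + \sqrt{-42 - 1} = \left(7 + 12\right)^{2} \left(- \frac{1}{3}\right) + \sqrt{-43} = 19^{2} \left(- \frac{1}{3}\right) + i \sqrt{43} = 361 \left(- \frac{1}{3}\right) + i \sqrt{43} = - \frac{361}{3} + i \sqrt{43}$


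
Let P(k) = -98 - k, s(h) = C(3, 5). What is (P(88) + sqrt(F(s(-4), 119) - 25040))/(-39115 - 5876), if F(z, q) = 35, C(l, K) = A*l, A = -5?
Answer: 62/14997 - I*sqrt(25005)/44991 ≈ 0.0041342 - 0.0035147*I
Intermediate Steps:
C(l, K) = -5*l
s(h) = -15 (s(h) = -5*3 = -15)
(P(88) + sqrt(F(s(-4), 119) - 25040))/(-39115 - 5876) = ((-98 - 1*88) + sqrt(35 - 25040))/(-39115 - 5876) = ((-98 - 88) + sqrt(-25005))/(-44991) = (-186 + I*sqrt(25005))*(-1/44991) = 62/14997 - I*sqrt(25005)/44991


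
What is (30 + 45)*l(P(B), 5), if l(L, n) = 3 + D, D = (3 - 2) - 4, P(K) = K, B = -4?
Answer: 0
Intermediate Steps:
D = -3 (D = 1 - 4 = -3)
l(L, n) = 0 (l(L, n) = 3 - 3 = 0)
(30 + 45)*l(P(B), 5) = (30 + 45)*0 = 75*0 = 0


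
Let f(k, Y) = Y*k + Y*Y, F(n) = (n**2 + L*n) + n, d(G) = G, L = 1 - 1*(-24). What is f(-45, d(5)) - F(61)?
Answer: -5507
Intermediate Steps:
L = 25 (L = 1 + 24 = 25)
F(n) = n**2 + 26*n (F(n) = (n**2 + 25*n) + n = n**2 + 26*n)
f(k, Y) = Y**2 + Y*k (f(k, Y) = Y*k + Y**2 = Y**2 + Y*k)
f(-45, d(5)) - F(61) = 5*(5 - 45) - 61*(26 + 61) = 5*(-40) - 61*87 = -200 - 1*5307 = -200 - 5307 = -5507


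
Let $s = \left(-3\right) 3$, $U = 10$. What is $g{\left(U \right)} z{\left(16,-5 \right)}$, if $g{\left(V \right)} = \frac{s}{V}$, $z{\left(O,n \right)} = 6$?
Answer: $- \frac{27}{5} \approx -5.4$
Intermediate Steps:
$s = -9$
$g{\left(V \right)} = - \frac{9}{V}$
$g{\left(U \right)} z{\left(16,-5 \right)} = - \frac{9}{10} \cdot 6 = \left(-9\right) \frac{1}{10} \cdot 6 = \left(- \frac{9}{10}\right) 6 = - \frac{27}{5}$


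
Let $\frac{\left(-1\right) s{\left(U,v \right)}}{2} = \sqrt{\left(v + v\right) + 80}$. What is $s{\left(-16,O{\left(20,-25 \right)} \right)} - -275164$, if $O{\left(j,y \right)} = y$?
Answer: $275164 - 2 \sqrt{30} \approx 2.7515 \cdot 10^{5}$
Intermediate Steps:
$s{\left(U,v \right)} = - 2 \sqrt{80 + 2 v}$ ($s{\left(U,v \right)} = - 2 \sqrt{\left(v + v\right) + 80} = - 2 \sqrt{2 v + 80} = - 2 \sqrt{80 + 2 v}$)
$s{\left(-16,O{\left(20,-25 \right)} \right)} - -275164 = - 2 \sqrt{80 + 2 \left(-25\right)} - -275164 = - 2 \sqrt{80 - 50} + 275164 = - 2 \sqrt{30} + 275164 = 275164 - 2 \sqrt{30}$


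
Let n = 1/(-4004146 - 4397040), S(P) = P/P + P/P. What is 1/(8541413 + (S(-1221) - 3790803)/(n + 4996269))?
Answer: 5996369310719/51217462233772835949 ≈ 1.1708e-7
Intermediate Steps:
S(P) = 2 (S(P) = 1 + 1 = 2)
n = -1/8401186 (n = 1/(-8401186) = -1/8401186 ≈ -1.1903e-7)
1/(8541413 + (S(-1221) - 3790803)/(n + 4996269)) = 1/(8541413 + (2 - 3790803)/(-1/8401186 + 4996269)) = 1/(8541413 - 3790801/41974585175033/8401186) = 1/(8541413 - 3790801*8401186/41974585175033) = 1/(8541413 - 4549603469998/5996369310719) = 1/(51217462233772835949/5996369310719) = 5996369310719/51217462233772835949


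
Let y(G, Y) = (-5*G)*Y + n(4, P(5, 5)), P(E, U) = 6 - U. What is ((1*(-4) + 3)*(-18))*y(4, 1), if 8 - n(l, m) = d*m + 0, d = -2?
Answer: -180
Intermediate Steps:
n(l, m) = 8 + 2*m (n(l, m) = 8 - (-2*m + 0) = 8 - (-2)*m = 8 + 2*m)
y(G, Y) = 10 - 5*G*Y (y(G, Y) = (-5*G)*Y + (8 + 2*(6 - 1*5)) = -5*G*Y + (8 + 2*(6 - 5)) = -5*G*Y + (8 + 2*1) = -5*G*Y + (8 + 2) = -5*G*Y + 10 = 10 - 5*G*Y)
((1*(-4) + 3)*(-18))*y(4, 1) = ((1*(-4) + 3)*(-18))*(10 - 5*4*1) = ((-4 + 3)*(-18))*(10 - 20) = -1*(-18)*(-10) = 18*(-10) = -180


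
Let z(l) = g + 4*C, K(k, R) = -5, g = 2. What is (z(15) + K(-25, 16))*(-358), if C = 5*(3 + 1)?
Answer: -27566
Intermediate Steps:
C = 20 (C = 5*4 = 20)
z(l) = 82 (z(l) = 2 + 4*20 = 2 + 80 = 82)
(z(15) + K(-25, 16))*(-358) = (82 - 5)*(-358) = 77*(-358) = -27566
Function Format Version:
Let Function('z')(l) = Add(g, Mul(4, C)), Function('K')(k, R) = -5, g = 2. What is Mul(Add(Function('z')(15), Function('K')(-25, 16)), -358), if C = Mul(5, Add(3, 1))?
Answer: -27566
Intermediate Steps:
C = 20 (C = Mul(5, 4) = 20)
Function('z')(l) = 82 (Function('z')(l) = Add(2, Mul(4, 20)) = Add(2, 80) = 82)
Mul(Add(Function('z')(15), Function('K')(-25, 16)), -358) = Mul(Add(82, -5), -358) = Mul(77, -358) = -27566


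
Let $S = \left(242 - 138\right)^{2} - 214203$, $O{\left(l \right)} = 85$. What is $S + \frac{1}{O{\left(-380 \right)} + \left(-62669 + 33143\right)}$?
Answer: $- \frac{5987916668}{29441} \approx -2.0339 \cdot 10^{5}$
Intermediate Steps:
$S = -203387$ ($S = 104^{2} - 214203 = 10816 - 214203 = -203387$)
$S + \frac{1}{O{\left(-380 \right)} + \left(-62669 + 33143\right)} = -203387 + \frac{1}{85 + \left(-62669 + 33143\right)} = -203387 + \frac{1}{85 - 29526} = -203387 + \frac{1}{-29441} = -203387 - \frac{1}{29441} = - \frac{5987916668}{29441}$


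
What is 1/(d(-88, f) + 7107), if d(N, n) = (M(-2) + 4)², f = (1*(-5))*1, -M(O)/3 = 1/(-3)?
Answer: 1/7132 ≈ 0.00014021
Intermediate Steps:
M(O) = 1 (M(O) = -3/(-3) = -3*(-⅓) = 1)
f = -5 (f = -5*1 = -5)
d(N, n) = 25 (d(N, n) = (1 + 4)² = 5² = 25)
1/(d(-88, f) + 7107) = 1/(25 + 7107) = 1/7132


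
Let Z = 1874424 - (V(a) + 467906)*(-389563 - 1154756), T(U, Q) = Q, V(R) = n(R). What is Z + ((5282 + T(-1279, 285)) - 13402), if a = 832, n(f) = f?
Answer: 723882866011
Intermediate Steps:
V(R) = R
Z = 723882873846 (Z = 1874424 - (832 + 467906)*(-389563 - 1154756) = 1874424 - 468738*(-1544319) = 1874424 - 1*(-723880999422) = 1874424 + 723880999422 = 723882873846)
Z + ((5282 + T(-1279, 285)) - 13402) = 723882873846 + ((5282 + 285) - 13402) = 723882873846 + (5567 - 13402) = 723882873846 - 7835 = 723882866011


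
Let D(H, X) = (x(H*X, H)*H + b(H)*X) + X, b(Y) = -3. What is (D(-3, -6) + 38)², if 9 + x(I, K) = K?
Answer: 7396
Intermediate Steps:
x(I, K) = -9 + K
D(H, X) = -2*X + H*(-9 + H) (D(H, X) = ((-9 + H)*H - 3*X) + X = (H*(-9 + H) - 3*X) + X = (-3*X + H*(-9 + H)) + X = -2*X + H*(-9 + H))
(D(-3, -6) + 38)² = ((-2*(-6) - 3*(-9 - 3)) + 38)² = ((12 - 3*(-12)) + 38)² = ((12 + 36) + 38)² = (48 + 38)² = 86² = 7396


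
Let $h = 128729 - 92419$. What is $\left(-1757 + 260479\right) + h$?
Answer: $295032$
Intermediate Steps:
$h = 36310$ ($h = 128729 - 92419 = 36310$)
$\left(-1757 + 260479\right) + h = \left(-1757 + 260479\right) + 36310 = 258722 + 36310 = 295032$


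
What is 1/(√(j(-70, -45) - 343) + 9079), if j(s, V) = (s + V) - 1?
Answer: 9079/82428700 - 3*I*√51/82428700 ≈ 0.00011014 - 2.5991e-7*I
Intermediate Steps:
j(s, V) = -1 + V + s (j(s, V) = (V + s) - 1 = -1 + V + s)
1/(√(j(-70, -45) - 343) + 9079) = 1/(√((-1 - 45 - 70) - 343) + 9079) = 1/(√(-116 - 343) + 9079) = 1/(√(-459) + 9079) = 1/(3*I*√51 + 9079) = 1/(9079 + 3*I*√51)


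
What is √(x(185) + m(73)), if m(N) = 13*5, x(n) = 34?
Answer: 3*√11 ≈ 9.9499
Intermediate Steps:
m(N) = 65
√(x(185) + m(73)) = √(34 + 65) = √99 = 3*√11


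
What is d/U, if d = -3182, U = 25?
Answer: -3182/25 ≈ -127.28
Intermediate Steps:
d/U = -3182/25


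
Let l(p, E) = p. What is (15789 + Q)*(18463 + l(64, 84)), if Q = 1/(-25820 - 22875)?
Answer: 14244397873558/48695 ≈ 2.9252e+8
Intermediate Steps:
Q = -1/48695 (Q = 1/(-48695) = -1/48695 ≈ -2.0536e-5)
(15789 + Q)*(18463 + l(64, 84)) = (15789 - 1/48695)*(18463 + 64) = (768845354/48695)*18527 = 14244397873558/48695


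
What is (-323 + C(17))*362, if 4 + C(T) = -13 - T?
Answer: -129234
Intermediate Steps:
C(T) = -17 - T (C(T) = -4 + (-13 - T) = -17 - T)
(-323 + C(17))*362 = (-323 + (-17 - 1*17))*362 = (-323 + (-17 - 17))*362 = (-323 - 34)*362 = -357*362 = -129234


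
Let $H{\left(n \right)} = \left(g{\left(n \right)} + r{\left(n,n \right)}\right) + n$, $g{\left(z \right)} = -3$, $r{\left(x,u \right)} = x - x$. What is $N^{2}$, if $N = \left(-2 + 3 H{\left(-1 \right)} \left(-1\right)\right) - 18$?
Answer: $64$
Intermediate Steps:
$r{\left(x,u \right)} = 0$
$H{\left(n \right)} = -3 + n$ ($H{\left(n \right)} = \left(-3 + 0\right) + n = -3 + n$)
$N = -8$ ($N = \left(-2 + 3 \left(-3 - 1\right) \left(-1\right)\right) - 18 = \left(-2 + 3 \left(-4\right) \left(-1\right)\right) - 18 = \left(-2 - -12\right) - 18 = \left(-2 + 12\right) - 18 = 10 - 18 = -8$)
$N^{2} = \left(-8\right)^{2} = 64$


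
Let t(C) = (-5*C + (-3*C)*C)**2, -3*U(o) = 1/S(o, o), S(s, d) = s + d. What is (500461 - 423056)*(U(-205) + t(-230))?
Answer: 472651387464090481/246 ≈ 1.9213e+15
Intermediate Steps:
S(s, d) = d + s
U(o) = -1/(6*o) (U(o) = -1/(3*(o + o)) = -1/(2*o)/3 = -1/(6*o))
t(C) = (-5*C - 3*C**2)**2
(500461 - 423056)*(U(-205) + t(-230)) = (500461 - 423056)*(-1/6/(-205) + (-230)**2*(5 + 3*(-230))**2) = 77405*(-1/6*(-1/205) + 52900*(5 - 690)**2) = 77405*(1/1230 + 52900*(-685)**2) = 77405*(1/1230 + 52900*469225) = 77405*(1/1230 + 24822002500) = 77405*(30531063075001/1230) = 472651387464090481/246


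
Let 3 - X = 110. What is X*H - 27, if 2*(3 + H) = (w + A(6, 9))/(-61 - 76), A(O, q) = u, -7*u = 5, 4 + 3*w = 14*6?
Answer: 1749991/5754 ≈ 304.13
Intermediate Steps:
w = 80/3 (w = -4/3 + (14*6)/3 = -4/3 + (⅓)*84 = -4/3 + 28 = 80/3 ≈ 26.667)
u = -5/7 (u = -⅐*5 = -5/7 ≈ -0.71429)
A(O, q) = -5/7
X = -107 (X = 3 - 1*110 = 3 - 110 = -107)
H = -17807/5754 (H = -3 + ((80/3 - 5/7)/(-61 - 76))/2 = -3 + ((545/21)/(-137))/2 = -3 + ((545/21)*(-1/137))/2 = -3 + (½)*(-545/2877) = -3 - 545/5754 = -17807/5754 ≈ -3.0947)
X*H - 27 = -107*(-17807/5754) - 27 = 1905349/5754 - 27 = 1749991/5754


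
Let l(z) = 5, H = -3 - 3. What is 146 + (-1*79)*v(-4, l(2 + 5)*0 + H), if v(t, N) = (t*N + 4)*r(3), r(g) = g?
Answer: -6490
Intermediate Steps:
H = -6
v(t, N) = 12 + 3*N*t (v(t, N) = (t*N + 4)*3 = (N*t + 4)*3 = (4 + N*t)*3 = 12 + 3*N*t)
146 + (-1*79)*v(-4, l(2 + 5)*0 + H) = 146 + (-1*79)*(12 + 3*(5*0 - 6)*(-4)) = 146 - 79*(12 + 3*(0 - 6)*(-4)) = 146 - 79*(12 + 3*(-6)*(-4)) = 146 - 79*(12 + 72) = 146 - 79*84 = 146 - 6636 = -6490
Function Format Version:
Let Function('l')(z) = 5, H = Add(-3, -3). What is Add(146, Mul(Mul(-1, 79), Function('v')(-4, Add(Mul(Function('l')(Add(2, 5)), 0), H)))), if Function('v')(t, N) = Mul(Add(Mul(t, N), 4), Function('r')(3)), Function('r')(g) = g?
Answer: -6490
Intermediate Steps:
H = -6
Function('v')(t, N) = Add(12, Mul(3, N, t)) (Function('v')(t, N) = Mul(Add(Mul(t, N), 4), 3) = Mul(Add(Mul(N, t), 4), 3) = Mul(Add(4, Mul(N, t)), 3) = Add(12, Mul(3, N, t)))
Add(146, Mul(Mul(-1, 79), Function('v')(-4, Add(Mul(Function('l')(Add(2, 5)), 0), H)))) = Add(146, Mul(Mul(-1, 79), Add(12, Mul(3, Add(Mul(5, 0), -6), -4)))) = Add(146, Mul(-79, Add(12, Mul(3, Add(0, -6), -4)))) = Add(146, Mul(-79, Add(12, Mul(3, -6, -4)))) = Add(146, Mul(-79, Add(12, 72))) = Add(146, Mul(-79, 84)) = Add(146, -6636) = -6490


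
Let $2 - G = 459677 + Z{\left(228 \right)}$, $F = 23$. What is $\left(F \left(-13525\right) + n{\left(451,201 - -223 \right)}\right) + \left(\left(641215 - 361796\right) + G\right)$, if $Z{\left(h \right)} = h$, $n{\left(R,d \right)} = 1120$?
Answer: $-490439$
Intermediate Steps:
$G = -459903$ ($G = 2 - \left(459677 + 228\right) = 2 - 459905 = -459903$)
$\left(F \left(-13525\right) + n{\left(451,201 - -223 \right)}\right) + \left(\left(641215 - 361796\right) + G\right) = \left(23 \left(-13525\right) + 1120\right) + \left(\left(641215 - 361796\right) - 459903\right) = \left(-311075 + 1120\right) + \left(\left(641215 - 361796\right) - 459903\right) = -309955 + \left(279419 - 459903\right) = -309955 - 180484 = -490439$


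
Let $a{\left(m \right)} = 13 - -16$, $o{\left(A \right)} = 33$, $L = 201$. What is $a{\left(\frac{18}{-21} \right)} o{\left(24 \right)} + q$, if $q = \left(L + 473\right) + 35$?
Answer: $1666$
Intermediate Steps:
$a{\left(m \right)} = 29$ ($a{\left(m \right)} = 13 + 16 = 29$)
$q = 709$ ($q = \left(201 + 473\right) + 35 = 674 + 35 = 709$)
$a{\left(\frac{18}{-21} \right)} o{\left(24 \right)} + q = 29 \cdot 33 + 709 = 957 + 709 = 1666$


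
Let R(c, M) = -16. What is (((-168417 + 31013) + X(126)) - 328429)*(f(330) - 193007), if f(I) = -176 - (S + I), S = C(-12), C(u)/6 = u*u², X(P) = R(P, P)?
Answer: 85317915105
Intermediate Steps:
X(P) = -16
C(u) = 6*u³ (C(u) = 6*(u*u²) = 6*u³)
S = -10368 (S = 6*(-12)³ = 6*(-1728) = -10368)
f(I) = 10192 - I (f(I) = -176 - (-10368 + I) = -176 + (10368 - I) = 10192 - I)
(((-168417 + 31013) + X(126)) - 328429)*(f(330) - 193007) = (((-168417 + 31013) - 16) - 328429)*((10192 - 1*330) - 193007) = ((-137404 - 16) - 328429)*((10192 - 330) - 193007) = (-137420 - 328429)*(9862 - 193007) = -465849*(-183145) = 85317915105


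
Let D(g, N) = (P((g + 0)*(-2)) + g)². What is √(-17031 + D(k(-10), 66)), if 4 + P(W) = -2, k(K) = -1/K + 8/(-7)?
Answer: I*√83208851/70 ≈ 130.31*I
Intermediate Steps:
k(K) = -8/7 - 1/K (k(K) = -1/K + 8*(-⅐) = -1/K - 8/7 = -8/7 - 1/K)
P(W) = -6 (P(W) = -4 - 2 = -6)
D(g, N) = (-6 + g)²
√(-17031 + D(k(-10), 66)) = √(-17031 + (-6 + (-8/7 - 1/(-10)))²) = √(-17031 + (-6 + (-8/7 - 1*(-⅒)))²) = √(-17031 + (-6 + (-8/7 + ⅒))²) = √(-17031 + (-6 - 73/70)²) = √(-17031 + (-493/70)²) = √(-17031 + 243049/4900) = √(-83208851/4900) = I*√83208851/70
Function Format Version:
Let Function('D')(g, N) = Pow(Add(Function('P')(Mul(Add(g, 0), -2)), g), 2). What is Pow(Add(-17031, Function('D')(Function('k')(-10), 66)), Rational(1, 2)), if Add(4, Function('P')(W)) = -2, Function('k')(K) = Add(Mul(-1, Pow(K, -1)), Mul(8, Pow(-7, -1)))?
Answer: Mul(Rational(1, 70), I, Pow(83208851, Rational(1, 2))) ≈ Mul(130.31, I)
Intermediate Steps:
Function('k')(K) = Add(Rational(-8, 7), Mul(-1, Pow(K, -1))) (Function('k')(K) = Add(Mul(-1, Pow(K, -1)), Mul(8, Rational(-1, 7))) = Add(Mul(-1, Pow(K, -1)), Rational(-8, 7)) = Add(Rational(-8, 7), Mul(-1, Pow(K, -1))))
Function('P')(W) = -6 (Function('P')(W) = Add(-4, -2) = -6)
Function('D')(g, N) = Pow(Add(-6, g), 2)
Pow(Add(-17031, Function('D')(Function('k')(-10), 66)), Rational(1, 2)) = Pow(Add(-17031, Pow(Add(-6, Add(Rational(-8, 7), Mul(-1, Pow(-10, -1)))), 2)), Rational(1, 2)) = Pow(Add(-17031, Pow(Add(-6, Add(Rational(-8, 7), Mul(-1, Rational(-1, 10)))), 2)), Rational(1, 2)) = Pow(Add(-17031, Pow(Add(-6, Add(Rational(-8, 7), Rational(1, 10))), 2)), Rational(1, 2)) = Pow(Add(-17031, Pow(Add(-6, Rational(-73, 70)), 2)), Rational(1, 2)) = Pow(Add(-17031, Pow(Rational(-493, 70), 2)), Rational(1, 2)) = Pow(Add(-17031, Rational(243049, 4900)), Rational(1, 2)) = Pow(Rational(-83208851, 4900), Rational(1, 2)) = Mul(Rational(1, 70), I, Pow(83208851, Rational(1, 2)))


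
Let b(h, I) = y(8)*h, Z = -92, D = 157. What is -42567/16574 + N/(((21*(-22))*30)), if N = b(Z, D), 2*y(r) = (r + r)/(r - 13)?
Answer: -740522891/287144550 ≈ -2.5789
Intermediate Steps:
y(r) = r/(-13 + r) (y(r) = ((r + r)/(r - 13))/2 = ((2*r)/(-13 + r))/2 = (2*r/(-13 + r))/2 = r/(-13 + r))
b(h, I) = -8*h/5 (b(h, I) = (8/(-13 + 8))*h = (8/(-5))*h = (8*(-1/5))*h = -8*h/5)
N = 736/5 (N = -8/5*(-92) = 736/5 ≈ 147.20)
-42567/16574 + N/(((21*(-22))*30)) = -42567/16574 + 736/(5*(((21*(-22))*30))) = -42567*1/16574 + 736/(5*((-462*30))) = -42567/16574 + (736/5)/(-13860) = -42567/16574 + (736/5)*(-1/13860) = -42567/16574 - 184/17325 = -740522891/287144550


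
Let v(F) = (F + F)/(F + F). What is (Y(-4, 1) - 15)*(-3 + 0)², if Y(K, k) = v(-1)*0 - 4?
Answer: -171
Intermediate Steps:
v(F) = 1 (v(F) = (2*F)/((2*F)) = (2*F)*(1/(2*F)) = 1)
Y(K, k) = -4 (Y(K, k) = 1*0 - 4 = 0 - 4 = -4)
(Y(-4, 1) - 15)*(-3 + 0)² = (-4 - 15)*(-3 + 0)² = -19*(-3)² = -19*9 = -171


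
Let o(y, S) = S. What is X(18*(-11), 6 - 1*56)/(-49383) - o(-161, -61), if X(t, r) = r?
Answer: 3012413/49383 ≈ 61.001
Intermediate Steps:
X(18*(-11), 6 - 1*56)/(-49383) - o(-161, -61) = (6 - 1*56)/(-49383) - 1*(-61) = (6 - 56)*(-1/49383) + 61 = -50*(-1/49383) + 61 = 50/49383 + 61 = 3012413/49383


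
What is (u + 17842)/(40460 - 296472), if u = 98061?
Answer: -115903/256012 ≈ -0.45272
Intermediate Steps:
(u + 17842)/(40460 - 296472) = (98061 + 17842)/(40460 - 296472) = 115903/(-256012) = 115903*(-1/256012) = -115903/256012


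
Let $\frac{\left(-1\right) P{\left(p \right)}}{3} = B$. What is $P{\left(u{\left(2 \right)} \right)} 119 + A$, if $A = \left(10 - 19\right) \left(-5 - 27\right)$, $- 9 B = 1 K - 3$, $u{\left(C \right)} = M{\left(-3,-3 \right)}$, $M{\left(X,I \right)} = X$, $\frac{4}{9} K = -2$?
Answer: $- \frac{19}{2} \approx -9.5$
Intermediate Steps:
$K = - \frac{9}{2}$ ($K = \frac{9}{4} \left(-2\right) = - \frac{9}{2} \approx -4.5$)
$u{\left(C \right)} = -3$
$B = \frac{5}{6}$ ($B = - \frac{1 \left(- \frac{9}{2}\right) - 3}{9} = - \frac{- \frac{9}{2} - 3}{9} = \left(- \frac{1}{9}\right) \left(- \frac{15}{2}\right) = \frac{5}{6} \approx 0.83333$)
$P{\left(p \right)} = - \frac{5}{2}$ ($P{\left(p \right)} = \left(-3\right) \frac{5}{6} = - \frac{5}{2}$)
$A = 288$ ($A = \left(-9\right) \left(-32\right) = 288$)
$P{\left(u{\left(2 \right)} \right)} 119 + A = \left(- \frac{5}{2}\right) 119 + 288 = - \frac{595}{2} + 288 = - \frac{19}{2}$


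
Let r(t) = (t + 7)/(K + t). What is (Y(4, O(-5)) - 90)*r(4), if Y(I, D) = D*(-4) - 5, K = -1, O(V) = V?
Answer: -275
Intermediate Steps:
Y(I, D) = -5 - 4*D (Y(I, D) = -4*D - 5 = -5 - 4*D)
r(t) = (7 + t)/(-1 + t) (r(t) = (t + 7)/(-1 + t) = (7 + t)/(-1 + t))
(Y(4, O(-5)) - 90)*r(4) = ((-5 - 4*(-5)) - 90)*((7 + 4)/(-1 + 4)) = ((-5 + 20) - 90)*(11/3) = (15 - 90)*((1/3)*11) = -75*11/3 = -275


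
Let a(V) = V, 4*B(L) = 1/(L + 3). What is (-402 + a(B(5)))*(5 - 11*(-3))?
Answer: -244397/16 ≈ -15275.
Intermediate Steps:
B(L) = 1/(4*(3 + L)) (B(L) = 1/(4*(L + 3)) = 1/(4*(3 + L)))
(-402 + a(B(5)))*(5 - 11*(-3)) = (-402 + 1/(4*(3 + 5)))*(5 - 11*(-3)) = (-402 + (¼)/8)*(5 + 33) = (-402 + (¼)*(⅛))*38 = (-402 + 1/32)*38 = -12863/32*38 = -244397/16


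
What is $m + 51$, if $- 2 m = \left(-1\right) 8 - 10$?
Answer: $60$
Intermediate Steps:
$m = 9$ ($m = - \frac{\left(-1\right) 8 - 10}{2} = - \frac{-8 - 10}{2} = \left(- \frac{1}{2}\right) \left(-18\right) = 9$)
$m + 51 = 9 + 51 = 60$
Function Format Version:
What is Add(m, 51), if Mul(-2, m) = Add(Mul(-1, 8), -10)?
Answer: 60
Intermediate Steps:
m = 9 (m = Mul(Rational(-1, 2), Add(Mul(-1, 8), -10)) = Mul(Rational(-1, 2), Add(-8, -10)) = Mul(Rational(-1, 2), -18) = 9)
Add(m, 51) = Add(9, 51) = 60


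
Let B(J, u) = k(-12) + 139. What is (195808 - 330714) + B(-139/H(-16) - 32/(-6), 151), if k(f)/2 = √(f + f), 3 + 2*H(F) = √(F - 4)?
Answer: -134767 + 4*I*√6 ≈ -1.3477e+5 + 9.798*I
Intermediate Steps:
H(F) = -3/2 + √(-4 + F)/2 (H(F) = -3/2 + √(F - 4)/2 = -3/2 + √(-4 + F)/2)
k(f) = 2*√2*√f (k(f) = 2*√(f + f) = 2*√(2*f) = 2*(√2*√f) = 2*√2*√f)
B(J, u) = 139 + 4*I*√6 (B(J, u) = 2*√2*√(-12) + 139 = 2*√2*(2*I*√3) + 139 = 4*I*√6 + 139 = 139 + 4*I*√6)
(195808 - 330714) + B(-139/H(-16) - 32/(-6), 151) = (195808 - 330714) + (139 + 4*I*√6) = -134906 + (139 + 4*I*√6) = -134767 + 4*I*√6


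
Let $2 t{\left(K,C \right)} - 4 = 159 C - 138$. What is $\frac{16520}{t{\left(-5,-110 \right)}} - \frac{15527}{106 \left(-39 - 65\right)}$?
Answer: $- \frac{11323139}{24285872} \approx -0.46624$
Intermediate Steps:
$t{\left(K,C \right)} = -67 + \frac{159 C}{2}$ ($t{\left(K,C \right)} = 2 + \frac{159 C - 138}{2} = 2 + \frac{-138 + 159 C}{2} = 2 + \left(-69 + \frac{159 C}{2}\right) = -67 + \frac{159 C}{2}$)
$\frac{16520}{t{\left(-5,-110 \right)}} - \frac{15527}{106 \left(-39 - 65\right)} = \frac{16520}{-67 + \frac{159}{2} \left(-110\right)} - \frac{15527}{106 \left(-39 - 65\right)} = \frac{16520}{-67 - 8745} - \frac{15527}{106 \left(-104\right)} = \frac{16520}{-8812} - \frac{15527}{-11024} = 16520 \left(- \frac{1}{8812}\right) - - \frac{15527}{11024} = - \frac{4130}{2203} + \frac{15527}{11024} = - \frac{11323139}{24285872}$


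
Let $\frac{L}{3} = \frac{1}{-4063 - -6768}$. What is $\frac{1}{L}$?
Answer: $\frac{2705}{3} \approx 901.67$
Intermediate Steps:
$L = \frac{3}{2705}$ ($L = \frac{3}{-4063 - -6768} = \frac{3}{-4063 + 6768} = \frac{3}{2705} \approx 0.0011091$)
$\frac{1}{L} = \frac{1}{\frac{3}{2705}} = \frac{2705}{3}$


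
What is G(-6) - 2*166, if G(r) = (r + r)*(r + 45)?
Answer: -800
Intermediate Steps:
G(r) = 2*r*(45 + r) (G(r) = (2*r)*(45 + r) = 2*r*(45 + r))
G(-6) - 2*166 = 2*(-6)*(45 - 6) - 2*166 = 2*(-6)*39 - 1*332 = -468 - 332 = -800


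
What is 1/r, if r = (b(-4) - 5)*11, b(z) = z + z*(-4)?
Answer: 1/77 ≈ 0.012987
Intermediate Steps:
b(z) = -3*z (b(z) = z - 4*z = -3*z)
r = 77 (r = (-3*(-4) - 5)*11 = (12 - 5)*11 = 7*11 = 77)
1/r = 1/77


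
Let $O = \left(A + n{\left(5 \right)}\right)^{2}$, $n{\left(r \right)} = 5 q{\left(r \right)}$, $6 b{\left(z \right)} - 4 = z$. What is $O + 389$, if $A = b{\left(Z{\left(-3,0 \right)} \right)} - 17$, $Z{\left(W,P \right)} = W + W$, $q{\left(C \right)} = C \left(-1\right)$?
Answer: $\frac{19630}{9} \approx 2181.1$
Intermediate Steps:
$q{\left(C \right)} = - C$
$Z{\left(W,P \right)} = 2 W$
$b{\left(z \right)} = \frac{2}{3} + \frac{z}{6}$
$n{\left(r \right)} = - 5 r$ ($n{\left(r \right)} = 5 \left(- r\right) = - 5 r$)
$A = - \frac{52}{3}$ ($A = \left(\frac{2}{3} + \frac{2 \left(-3\right)}{6}\right) - 17 = \left(\frac{2}{3} + \frac{1}{6} \left(-6\right)\right) - 17 = \left(\frac{2}{3} - 1\right) - 17 = - \frac{1}{3} - 17 = - \frac{52}{3} \approx -17.333$)
$O = \frac{16129}{9}$ ($O = \left(- \frac{52}{3} - 25\right)^{2} = \left(- \frac{127}{3}\right)^{2} = \frac{16129}{9} \approx 1792.1$)
$O + 389 = \frac{16129}{9} + 389 = \frac{19630}{9}$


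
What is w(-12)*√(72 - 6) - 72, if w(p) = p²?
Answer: -72 + 144*√66 ≈ 1097.9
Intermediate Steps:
w(-12)*√(72 - 6) - 72 = (-12)²*√(72 - 6) - 72 = 144*√66 - 72 = -72 + 144*√66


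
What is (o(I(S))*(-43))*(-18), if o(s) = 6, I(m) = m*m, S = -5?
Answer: 4644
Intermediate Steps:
I(m) = m**2
(o(I(S))*(-43))*(-18) = (6*(-43))*(-18) = -258*(-18) = 4644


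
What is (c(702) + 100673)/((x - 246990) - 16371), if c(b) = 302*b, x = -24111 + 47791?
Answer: -312677/239681 ≈ -1.3046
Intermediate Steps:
x = 23680
(c(702) + 100673)/((x - 246990) - 16371) = (302*702 + 100673)/((23680 - 246990) - 16371) = (212004 + 100673)/(-223310 - 16371) = 312677/(-239681) = 312677*(-1/239681) = -312677/239681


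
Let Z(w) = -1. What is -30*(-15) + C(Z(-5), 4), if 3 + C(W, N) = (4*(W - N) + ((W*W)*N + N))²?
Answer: 591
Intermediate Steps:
C(W, N) = -3 + (-3*N + 4*W + N*W²)² (C(W, N) = -3 + (4*(W - N) + ((W*W)*N + N))² = -3 + ((-4*N + 4*W) + (W²*N + N))² = -3 + ((-4*N + 4*W) + (N*W² + N))² = -3 + ((-4*N + 4*W) + (N + N*W²))² = -3 + (-3*N + 4*W + N*W²)²)
-30*(-15) + C(Z(-5), 4) = -30*(-15) + (-3 + (-3*4 + 4*(-1) + 4*(-1)²)²) = 450 + (-3 + (-12 - 4 + 4*1)²) = 450 + (-3 + (-12 - 4 + 4)²) = 450 + (-3 + (-12)²) = 450 + (-3 + 144) = 450 + 141 = 591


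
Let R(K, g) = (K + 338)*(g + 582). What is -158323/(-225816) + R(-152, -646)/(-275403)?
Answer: 15430247611/20730134616 ≈ 0.74434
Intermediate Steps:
R(K, g) = (338 + K)*(582 + g)
-158323/(-225816) + R(-152, -646)/(-275403) = -158323/(-225816) + (196716 + 338*(-646) + 582*(-152) - 152*(-646))/(-275403) = -158323*(-1/225816) + (196716 - 218348 - 88464 + 98192)*(-1/275403) = 158323/225816 - 11904*(-1/275403) = 158323/225816 + 3968/91801 = 15430247611/20730134616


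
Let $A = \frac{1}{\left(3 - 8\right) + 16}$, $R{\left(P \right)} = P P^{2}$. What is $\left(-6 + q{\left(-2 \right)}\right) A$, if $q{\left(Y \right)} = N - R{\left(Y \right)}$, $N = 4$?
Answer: $\frac{6}{11} \approx 0.54545$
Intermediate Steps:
$R{\left(P \right)} = P^{3}$
$q{\left(Y \right)} = 4 - Y^{3}$
$A = \frac{1}{11}$ ($A = \frac{1}{\left(3 - 8\right) + 16} = \frac{1}{-5 + 16} = \frac{1}{11} \approx 0.090909$)
$\left(-6 + q{\left(-2 \right)}\right) A = \left(-6 + \left(4 - \left(-2\right)^{3}\right)\right) \frac{1}{11} = \left(-6 + \left(4 - -8\right)\right) \frac{1}{11} = \left(-6 + \left(4 + 8\right)\right) \frac{1}{11} = \left(-6 + 12\right) \frac{1}{11} = 6 \cdot \frac{1}{11} = \frac{6}{11}$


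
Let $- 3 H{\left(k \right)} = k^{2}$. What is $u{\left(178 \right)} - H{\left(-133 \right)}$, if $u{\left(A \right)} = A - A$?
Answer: $\frac{17689}{3} \approx 5896.3$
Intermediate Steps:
$u{\left(A \right)} = 0$
$H{\left(k \right)} = - \frac{k^{2}}{3}$
$u{\left(178 \right)} - H{\left(-133 \right)} = 0 - - \frac{\left(-133\right)^{2}}{3} = 0 - \left(- \frac{1}{3}\right) 17689 = 0 - - \frac{17689}{3} = 0 + \frac{17689}{3} = \frac{17689}{3}$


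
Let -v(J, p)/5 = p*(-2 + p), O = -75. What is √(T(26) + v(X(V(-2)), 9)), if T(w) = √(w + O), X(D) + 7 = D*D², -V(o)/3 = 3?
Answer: √(-315 + 7*I) ≈ 0.1972 + 17.749*I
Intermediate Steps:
V(o) = -9 (V(o) = -3*3 = -9)
X(D) = -7 + D³ (X(D) = -7 + D*D² = -7 + D³)
T(w) = √(-75 + w) (T(w) = √(w - 75) = √(-75 + w))
v(J, p) = -5*p*(-2 + p)
√(T(26) + v(X(V(-2)), 9)) = √(√(-75 + 26) + 5*9*(2 - 1*9)) = √(√(-49) + 5*9*(2 - 9)) = √(7*I + 5*9*(-7)) = √(7*I - 315) = √(-315 + 7*I)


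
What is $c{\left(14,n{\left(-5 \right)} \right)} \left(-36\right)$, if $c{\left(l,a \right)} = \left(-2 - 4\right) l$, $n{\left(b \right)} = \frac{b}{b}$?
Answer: $3024$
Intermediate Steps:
$n{\left(b \right)} = 1$
$c{\left(l,a \right)} = - 6 l$
$c{\left(14,n{\left(-5 \right)} \right)} \left(-36\right) = \left(-6\right) 14 \left(-36\right) = \left(-84\right) \left(-36\right) = 3024$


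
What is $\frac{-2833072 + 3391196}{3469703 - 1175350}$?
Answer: $\frac{558124}{2294353} \approx 0.24326$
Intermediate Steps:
$\frac{-2833072 + 3391196}{3469703 - 1175350} = \frac{558124}{2294353}$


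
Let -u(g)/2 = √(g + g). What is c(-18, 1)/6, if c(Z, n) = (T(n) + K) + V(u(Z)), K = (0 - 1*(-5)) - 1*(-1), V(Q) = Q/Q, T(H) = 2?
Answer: 3/2 ≈ 1.5000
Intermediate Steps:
u(g) = -2*√2*√g (u(g) = -2*√(g + g) = -2*√2*√g)
V(Q) = 1
K = 6 (K = (0 + 5) + 1 = 5 + 1 = 6)
c(Z, n) = 9 (c(Z, n) = (2 + 6) + 1 = 8 + 1 = 9)
c(-18, 1)/6 = 9/6 = 9*(⅙) = 3/2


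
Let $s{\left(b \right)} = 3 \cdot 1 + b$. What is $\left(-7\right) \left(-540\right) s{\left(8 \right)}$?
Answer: $41580$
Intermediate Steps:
$s{\left(b \right)} = 3 + b$
$\left(-7\right) \left(-540\right) s{\left(8 \right)} = \left(-7\right) \left(-540\right) \left(3 + 8\right) = 3780 \cdot 11 = 41580$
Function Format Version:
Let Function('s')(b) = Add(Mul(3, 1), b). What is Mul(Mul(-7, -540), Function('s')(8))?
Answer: 41580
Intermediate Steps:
Function('s')(b) = Add(3, b)
Mul(Mul(-7, -540), Function('s')(8)) = Mul(Mul(-7, -540), Add(3, 8)) = Mul(3780, 11) = 41580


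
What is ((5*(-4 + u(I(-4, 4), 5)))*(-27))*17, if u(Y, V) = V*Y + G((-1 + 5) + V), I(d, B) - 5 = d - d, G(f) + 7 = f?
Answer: -52785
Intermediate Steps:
G(f) = -7 + f
I(d, B) = 5 (I(d, B) = 5 + (d - d) = 5 + 0 = 5)
u(Y, V) = -3 + V + V*Y (u(Y, V) = V*Y + (-7 + ((-1 + 5) + V)) = V*Y + (-7 + (4 + V)) = V*Y + (-3 + V) = -3 + V + V*Y)
((5*(-4 + u(I(-4, 4), 5)))*(-27))*17 = ((5*(-4 + (-3 + 5 + 5*5)))*(-27))*17 = ((5*(-4 + (-3 + 5 + 25)))*(-27))*17 = ((5*(-4 + 27))*(-27))*17 = ((5*23)*(-27))*17 = (115*(-27))*17 = -3105*17 = -52785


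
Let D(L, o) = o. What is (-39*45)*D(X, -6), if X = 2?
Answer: 10530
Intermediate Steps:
(-39*45)*D(X, -6) = -39*45*(-6) = -1755*(-6) = 10530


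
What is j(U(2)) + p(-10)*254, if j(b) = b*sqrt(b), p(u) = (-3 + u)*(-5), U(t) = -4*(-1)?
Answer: 16518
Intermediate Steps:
U(t) = 4
p(u) = 15 - 5*u
j(b) = b**(3/2)
j(U(2)) + p(-10)*254 = 4**(3/2) + (15 - 5*(-10))*254 = 8 + (15 + 50)*254 = 8 + 65*254 = 8 + 16510 = 16518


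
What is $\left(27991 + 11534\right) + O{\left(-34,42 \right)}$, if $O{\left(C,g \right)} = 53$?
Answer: $39578$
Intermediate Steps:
$\left(27991 + 11534\right) + O{\left(-34,42 \right)} = \left(27991 + 11534\right) + 53 = 39525 + 53 = 39578$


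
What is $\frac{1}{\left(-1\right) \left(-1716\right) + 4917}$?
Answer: $\frac{1}{6633} \approx 0.00015076$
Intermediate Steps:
$\frac{1}{\left(-1\right) \left(-1716\right) + 4917} = \frac{1}{1716 + 4917} = \frac{1}{6633}$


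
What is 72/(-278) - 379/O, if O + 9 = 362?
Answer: -65389/49067 ≈ -1.3326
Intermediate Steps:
O = 353 (O = -9 + 362 = 353)
72/(-278) - 379/O = 72/(-278) - 379/353 = 72*(-1/278) - 379*1/353 = -36/139 - 379/353 = -65389/49067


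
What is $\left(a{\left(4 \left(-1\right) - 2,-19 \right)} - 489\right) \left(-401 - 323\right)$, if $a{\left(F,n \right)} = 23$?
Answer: $337384$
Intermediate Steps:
$\left(a{\left(4 \left(-1\right) - 2,-19 \right)} - 489\right) \left(-401 - 323\right) = \left(23 - 489\right) \left(-401 - 323\right) = \left(-466\right) \left(-724\right) = 337384$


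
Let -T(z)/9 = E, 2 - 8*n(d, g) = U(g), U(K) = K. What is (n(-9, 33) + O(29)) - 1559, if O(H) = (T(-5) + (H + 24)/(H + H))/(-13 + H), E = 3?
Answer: -1451861/928 ≈ -1564.5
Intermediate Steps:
n(d, g) = ¼ - g/8
T(z) = -27 (T(z) = -9*3 = -27)
O(H) = (-27 + (24 + H)/(2*H))/(-13 + H) (O(H) = (-27 + (H + 24)/(H + H))/(-13 + H) = (-27 + (24 + H)/((2*H)))/(-13 + H) = (-27 + (24 + H)*(1/(2*H)))/(-13 + H) = (-27 + (24 + H)/(2*H))/(-13 + H))
(n(-9, 33) + O(29)) - 1559 = ((¼ - ⅛*33) + (½)*(24 - 53*29)/(29*(-13 + 29))) - 1559 = ((¼ - 33/8) + (½)*(1/29)*(24 - 1537)/16) - 1559 = (-31/8 + (½)*(1/29)*(1/16)*(-1513)) - 1559 = (-31/8 - 1513/928) - 1559 = -5109/928 - 1559 = -1451861/928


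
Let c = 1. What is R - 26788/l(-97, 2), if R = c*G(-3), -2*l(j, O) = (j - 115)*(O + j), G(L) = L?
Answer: -1711/5035 ≈ -0.33982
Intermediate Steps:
l(j, O) = -(-115 + j)*(O + j)/2 (l(j, O) = -(j - 115)*(O + j)/2 = -(-115 + j)*(O + j)/2)
R = -3 (R = 1*(-3) = -3)
R - 26788/l(-97, 2) = -3 - 26788/(-½*(-97)² + (115/2)*2 + (115/2)*(-97) - ½*2*(-97)) = -3 - 26788/(-½*9409 + 115 - 11155/2 + 97) = -3 - 26788/(-9409/2 + 115 - 11155/2 + 97) = -3 - 26788/(-10070) = -3 - 26788*(-1/10070) = -3 + 13394/5035 = -1711/5035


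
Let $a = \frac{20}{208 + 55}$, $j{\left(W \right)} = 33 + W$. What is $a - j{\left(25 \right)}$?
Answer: $- \frac{15234}{263} \approx -57.924$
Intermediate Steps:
$a = \frac{20}{263} \approx 0.076046$
$a - j{\left(25 \right)} = \frac{20}{263} - \left(33 + 25\right) = \frac{20}{263} - 58 = - \frac{15234}{263}$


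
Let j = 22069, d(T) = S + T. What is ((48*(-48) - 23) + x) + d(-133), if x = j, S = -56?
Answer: 19553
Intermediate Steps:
d(T) = -56 + T
x = 22069
((48*(-48) - 23) + x) + d(-133) = ((48*(-48) - 23) + 22069) + (-56 - 133) = ((-2304 - 23) + 22069) - 189 = (-2327 + 22069) - 189 = 19742 - 189 = 19553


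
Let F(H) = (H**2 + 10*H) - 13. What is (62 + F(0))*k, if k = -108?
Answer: -5292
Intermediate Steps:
F(H) = -13 + H**2 + 10*H
(62 + F(0))*k = (62 + (-13 + 0**2 + 10*0))*(-108) = (62 + (-13 + 0 + 0))*(-108) = (62 - 13)*(-108) = 49*(-108) = -5292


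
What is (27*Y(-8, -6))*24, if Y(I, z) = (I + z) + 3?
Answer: -7128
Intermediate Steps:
Y(I, z) = 3 + I + z
(27*Y(-8, -6))*24 = (27*(3 - 8 - 6))*24 = (27*(-11))*24 = -297*24 = -7128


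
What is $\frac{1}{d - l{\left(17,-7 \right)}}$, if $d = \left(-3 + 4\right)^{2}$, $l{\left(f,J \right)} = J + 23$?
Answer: $- \frac{1}{15} \approx -0.066667$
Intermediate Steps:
$l{\left(f,J \right)} = 23 + J$
$d = 1$ ($d = 1^{2} = 1$)
$\frac{1}{d - l{\left(17,-7 \right)}} = \frac{1}{1 - \left(23 - 7\right)} = \frac{1}{1 - 16} = \frac{1}{-15} = - \frac{1}{15}$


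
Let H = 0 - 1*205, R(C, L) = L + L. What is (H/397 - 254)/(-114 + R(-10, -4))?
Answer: 101043/48434 ≈ 2.0862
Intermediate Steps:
R(C, L) = 2*L
H = -205 (H = 0 - 205 = -205)
(H/397 - 254)/(-114 + R(-10, -4)) = (-205/397 - 254)/(-114 + 2*(-4)) = (-205*1/397 - 254)/(-114 - 8) = (-205/397 - 254)/(-122) = -101043/397*(-1/122) = 101043/48434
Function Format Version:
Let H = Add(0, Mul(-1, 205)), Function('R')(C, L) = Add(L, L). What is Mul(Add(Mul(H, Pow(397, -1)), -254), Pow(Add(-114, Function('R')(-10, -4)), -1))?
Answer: Rational(101043, 48434) ≈ 2.0862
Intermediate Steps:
Function('R')(C, L) = Mul(2, L)
H = -205 (H = Add(0, -205) = -205)
Mul(Add(Mul(H, Pow(397, -1)), -254), Pow(Add(-114, Function('R')(-10, -4)), -1)) = Mul(Add(Mul(-205, Pow(397, -1)), -254), Pow(Add(-114, Mul(2, -4)), -1)) = Mul(Add(Mul(-205, Rational(1, 397)), -254), Pow(Add(-114, -8), -1)) = Mul(Add(Rational(-205, 397), -254), Pow(-122, -1)) = Mul(Rational(-101043, 397), Rational(-1, 122)) = Rational(101043, 48434)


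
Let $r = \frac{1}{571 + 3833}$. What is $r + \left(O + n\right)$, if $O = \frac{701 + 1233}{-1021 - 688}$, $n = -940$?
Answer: $- \frac{7083365467}{7526436} \approx -941.13$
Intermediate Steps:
$O = - \frac{1934}{1709}$ ($O = \frac{1934}{-1709} = 1934 \left(- \frac{1}{1709}\right) = - \frac{1934}{1709} \approx -1.1317$)
$r = \frac{1}{4404} \approx 0.00022707$
$r + \left(O + n\right) = \frac{1}{4404} - \frac{1608394}{1709} = - \frac{7083365467}{7526436}$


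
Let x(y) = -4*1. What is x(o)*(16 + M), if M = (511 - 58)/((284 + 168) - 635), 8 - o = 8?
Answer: -3300/61 ≈ -54.098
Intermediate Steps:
o = 0 (o = 8 - 1*8 = 8 - 8 = 0)
x(y) = -4
M = -151/61 (M = 453/(452 - 635) = 453/(-183) = 453*(-1/183) = -151/61 ≈ -2.4754)
x(o)*(16 + M) = -4*(16 - 151/61) = -4*825/61 = -3300/61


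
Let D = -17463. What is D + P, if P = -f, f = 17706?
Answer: -35169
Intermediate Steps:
P = -17706 (P = -1*17706 = -17706)
D + P = -17463 - 17706 = -35169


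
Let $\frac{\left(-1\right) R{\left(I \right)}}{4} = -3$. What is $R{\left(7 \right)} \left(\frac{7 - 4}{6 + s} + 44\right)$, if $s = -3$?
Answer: $540$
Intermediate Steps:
$R{\left(I \right)} = 12$ ($R{\left(I \right)} = \left(-4\right) \left(-3\right) = 12$)
$R{\left(7 \right)} \left(\frac{7 - 4}{6 + s} + 44\right) = 12 \left(\frac{7 - 4}{6 - 3} + 44\right) = 12 \left(\frac{3}{3} + 44\right) = 12 \left(3 \cdot \frac{1}{3} + 44\right) = 12 \left(1 + 44\right) = 12 \cdot 45 = 540$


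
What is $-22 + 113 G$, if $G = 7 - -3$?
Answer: $1108$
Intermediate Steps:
$G = 10$ ($G = 7 + 3 = 10$)
$-22 + 113 G = -22 + 113 \cdot 10 = -22 + 1130 = 1108$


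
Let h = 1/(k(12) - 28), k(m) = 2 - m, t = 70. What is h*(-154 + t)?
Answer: 42/19 ≈ 2.2105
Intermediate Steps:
h = -1/38 (h = 1/((2 - 1*12) - 28) = 1/((2 - 12) - 28) = 1/(-10 - 28) = 1/(-38) = -1/38 ≈ -0.026316)
h*(-154 + t) = -(-154 + 70)/38 = -1/38*(-84) = 42/19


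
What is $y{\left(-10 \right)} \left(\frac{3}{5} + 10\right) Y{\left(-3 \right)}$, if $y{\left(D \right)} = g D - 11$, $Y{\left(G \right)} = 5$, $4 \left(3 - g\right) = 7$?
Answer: $- \frac{2491}{2} \approx -1245.5$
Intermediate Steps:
$g = \frac{5}{4}$ ($g = 3 - \frac{7}{4} = \frac{5}{4} \approx 1.25$)
$y{\left(D \right)} = -11 + \frac{5 D}{4}$ ($y{\left(D \right)} = \frac{5 D}{4} - 11 = -11 + \frac{5 D}{4}$)
$y{\left(-10 \right)} \left(\frac{3}{5} + 10\right) Y{\left(-3 \right)} = \left(-11 + \frac{5}{4} \left(-10\right)\right) \left(\frac{3}{5} + 10\right) 5 = \left(-11 - \frac{25}{2}\right) \left(3 \cdot \frac{1}{5} + 10\right) 5 = - \frac{47 \left(\frac{3}{5} + 10\right) 5}{2} = - \frac{47 \cdot \frac{53}{5} \cdot 5}{2} = \left(- \frac{47}{2}\right) 53 = - \frac{2491}{2}$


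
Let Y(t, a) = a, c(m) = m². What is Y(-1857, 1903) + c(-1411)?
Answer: 1992824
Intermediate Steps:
Y(-1857, 1903) + c(-1411) = 1903 + (-1411)² = 1903 + 1990921 = 1992824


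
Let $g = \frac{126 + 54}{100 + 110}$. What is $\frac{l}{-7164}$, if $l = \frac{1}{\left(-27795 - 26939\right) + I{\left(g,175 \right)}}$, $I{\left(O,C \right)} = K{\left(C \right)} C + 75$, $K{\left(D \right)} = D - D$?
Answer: $\frac{1}{391577076} \approx 2.5538 \cdot 10^{-9}$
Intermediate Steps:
$K{\left(D \right)} = 0$
$g = \frac{6}{7}$ ($g = \frac{180}{210} = 180 \cdot \frac{1}{210} = \frac{6}{7} \approx 0.85714$)
$I{\left(O,C \right)} = 75$ ($I{\left(O,C \right)} = 0 C + 75 = 0 + 75 = 75$)
$l = - \frac{1}{54659}$ ($l = \frac{1}{\left(-27795 - 26939\right) + 75} = \frac{1}{-54734 + 75} = \frac{1}{-54659} = - \frac{1}{54659} \approx -1.8295 \cdot 10^{-5}$)
$\frac{l}{-7164} = - \frac{1}{54659 \left(-7164\right)} = \left(- \frac{1}{54659}\right) \left(- \frac{1}{7164}\right) = \frac{1}{391577076}$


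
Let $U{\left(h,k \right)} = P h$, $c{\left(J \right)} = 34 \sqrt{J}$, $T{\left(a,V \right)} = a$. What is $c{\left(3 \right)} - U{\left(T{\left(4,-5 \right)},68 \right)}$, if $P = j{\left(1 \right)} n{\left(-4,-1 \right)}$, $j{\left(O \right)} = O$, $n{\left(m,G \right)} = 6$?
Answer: $-24 + 34 \sqrt{3} \approx 34.89$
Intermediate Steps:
$P = 6$ ($P = 1 \cdot 6 = 6$)
$U{\left(h,k \right)} = 6 h$
$c{\left(3 \right)} - U{\left(T{\left(4,-5 \right)},68 \right)} = 34 \sqrt{3} - 6 \cdot 4 = 34 \sqrt{3} - 24 = -24 + 34 \sqrt{3}$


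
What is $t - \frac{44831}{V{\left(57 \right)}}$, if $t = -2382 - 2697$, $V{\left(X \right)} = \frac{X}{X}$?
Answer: $-49910$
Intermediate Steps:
$V{\left(X \right)} = 1$
$t = -5079$ ($t = -2382 - 2697 = -5079$)
$t - \frac{44831}{V{\left(57 \right)}} = -5079 - \frac{44831}{1} = -5079 - 44831 = -49910$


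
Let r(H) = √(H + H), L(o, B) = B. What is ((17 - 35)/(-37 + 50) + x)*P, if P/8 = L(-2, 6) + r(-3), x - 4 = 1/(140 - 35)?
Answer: 57328/455 + 28664*I*√6/1365 ≈ 126.0 + 51.438*I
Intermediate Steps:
r(H) = √2*√H (r(H) = √(2*H) = √2*√H)
x = 421/105 (x = 4 + 1/(140 - 35) = 4 + 1/105 = 421/105 ≈ 4.0095)
P = 48 + 8*I*√6 (P = 8*(6 + √2*√(-3)) = 8*(6 + √2*(I*√3)) = 8*(6 + I*√6) = 48 + 8*I*√6 ≈ 48.0 + 19.596*I)
((17 - 35)/(-37 + 50) + x)*P = ((17 - 35)/(-37 + 50) + 421/105)*(48 + 8*I*√6) = (-18/13 + 421/105)*(48 + 8*I*√6) = 3583*(48 + 8*I*√6)/1365 = 57328/455 + 28664*I*√6/1365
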